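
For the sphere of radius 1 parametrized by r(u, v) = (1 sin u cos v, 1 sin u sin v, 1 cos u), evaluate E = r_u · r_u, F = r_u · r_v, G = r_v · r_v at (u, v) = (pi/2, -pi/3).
E = 1;  F = 0;  G = 1

Partials: r_u = (cos(u)*cos(v), sin(v)*cos(u), -sin(u)), r_v = (-sin(u)*sin(v), sin(u)*cos(v), 0). As functions of (u, v):
  E = r_u · r_u = 1,
  F = r_u · r_v = 0,
  G = r_v · r_v = sin(u)^2.
Evaluating at (u, v) = (pi/2, -pi/3): E = 1, F = 0, G = 1.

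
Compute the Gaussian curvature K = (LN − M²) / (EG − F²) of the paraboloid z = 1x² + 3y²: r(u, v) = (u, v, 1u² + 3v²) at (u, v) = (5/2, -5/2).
K = 12/63001

Coefficients of the first fundamental form: E = 4*u^2 + 1, F = 12*u*v, G = 36*v^2 + 1.
Coefficients of the second fundamental form: L = 2/sqrt(4*u^2 + 36*v^2 + 1), M = 0, N = 6/sqrt(4*u^2 + 36*v^2 + 1).
Assemble K = (LN − M²)/(EG − F²) = 12/(16*u^4 + 288*u^2*v^2 + 8*u^2 + 1296*v^4 + 72*v^2 + 1). At (u, v) = (5/2, -5/2): K = 12/63001.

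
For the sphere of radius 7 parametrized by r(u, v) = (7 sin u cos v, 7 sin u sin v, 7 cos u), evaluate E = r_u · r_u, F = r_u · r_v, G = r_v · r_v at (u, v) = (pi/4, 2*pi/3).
E = 49;  F = 0;  G = 49/2

Partials: r_u = (7*cos(u)*cos(v), 7*sin(v)*cos(u), -7*sin(u)), r_v = (-7*sin(u)*sin(v), 7*sin(u)*cos(v), 0). As functions of (u, v):
  E = r_u · r_u = 49,
  F = r_u · r_v = 0,
  G = r_v · r_v = 49*sin(u)^2.
Evaluating at (u, v) = (pi/4, 2*pi/3): E = 49, F = 0, G = 49/2.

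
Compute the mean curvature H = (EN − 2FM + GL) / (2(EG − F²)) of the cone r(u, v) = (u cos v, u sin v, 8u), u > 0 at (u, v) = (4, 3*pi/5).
H = sqrt(65)/65

With E = 65, F = 0, G = u^2, L = 0, M = 0, N = 8*sqrt(65)*u^2/(65*Abs(u)), assemble
  H = (EN − 2FM + GL) / (2(EG − F²)) = 4*sqrt(65)/(65*Abs(u)).
At (u, v) = (4, 3*pi/5): H = sqrt(65)/65.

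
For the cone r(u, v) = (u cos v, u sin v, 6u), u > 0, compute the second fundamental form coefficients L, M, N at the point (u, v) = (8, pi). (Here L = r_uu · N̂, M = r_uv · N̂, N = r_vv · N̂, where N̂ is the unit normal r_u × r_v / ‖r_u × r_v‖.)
L = 0;  M = 0;  N = 48*sqrt(37)/37

Compute the unit normal N̂(u, v) = (-6*sqrt(37)*u*cos(v)/(37*Abs(u)), -6*sqrt(37)*u*sin(v)/(37*Abs(u)), sqrt(37)*u/(37*Abs(u))), and the second partials r_uu, r_uv, r_vv. Take dot products:
  L(u, v) = r_uu · N̂ = 0,
  M(u, v) = r_uv · N̂ = 0,
  N(u, v) = r_vv · N̂ = 6*sqrt(37)*u^2/(37*Abs(u)).
Evaluating at (u, v) = (8, pi):
  L = 0, M = 0, N = 48*sqrt(37)/37.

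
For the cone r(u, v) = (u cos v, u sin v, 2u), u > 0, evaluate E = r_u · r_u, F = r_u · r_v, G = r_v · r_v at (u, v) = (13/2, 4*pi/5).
E = 5;  F = 0;  G = 169/4

Partials: r_u = (cos(v), sin(v), 2), r_v = (-u*sin(v), u*cos(v), 0). As functions of (u, v):
  E = r_u · r_u = 5,
  F = r_u · r_v = 0,
  G = r_v · r_v = u^2.
Evaluating at (u, v) = (13/2, 4*pi/5): E = 5, F = 0, G = 169/4.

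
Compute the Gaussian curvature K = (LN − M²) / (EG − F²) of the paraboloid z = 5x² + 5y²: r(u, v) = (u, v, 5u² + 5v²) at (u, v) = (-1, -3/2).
K = 25/26569

Coefficients of the first fundamental form: E = 100*u^2 + 1, F = 100*u*v, G = 100*v^2 + 1.
Coefficients of the second fundamental form: L = 10/sqrt(100*u^2 + 100*v^2 + 1), M = 0, N = 10/sqrt(100*u^2 + 100*v^2 + 1).
Assemble K = (LN − M²)/(EG − F²) = 100/(10000*u^4 + 20000*u^2*v^2 + 200*u^2 + 10000*v^4 + 200*v^2 + 1). At (u, v) = (-1, -3/2): K = 25/26569.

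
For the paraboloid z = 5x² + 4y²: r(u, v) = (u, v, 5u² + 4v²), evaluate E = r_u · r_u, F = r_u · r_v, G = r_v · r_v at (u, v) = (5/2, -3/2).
E = 626;  F = -300;  G = 145

Partials: r_u = (1, 0, 10*u), r_v = (0, 1, 8*v). As functions of (u, v):
  E = r_u · r_u = 100*u^2 + 1,
  F = r_u · r_v = 80*u*v,
  G = r_v · r_v = 64*v^2 + 1.
Evaluating at (u, v) = (5/2, -3/2): E = 626, F = -300, G = 145.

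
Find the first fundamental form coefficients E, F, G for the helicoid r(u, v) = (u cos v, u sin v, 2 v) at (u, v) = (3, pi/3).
E = 1;  F = 0;  G = 13

Partials: r_u = (cos(v), sin(v), 0), r_v = (-u*sin(v), u*cos(v), 2). As functions of (u, v):
  E = r_u · r_u = 1,
  F = r_u · r_v = 0,
  G = r_v · r_v = u^2 + 4.
Evaluating at (u, v) = (3, pi/3): E = 1, F = 0, G = 13.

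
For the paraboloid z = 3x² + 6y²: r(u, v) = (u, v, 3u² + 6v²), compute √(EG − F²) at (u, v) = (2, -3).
√(EG − F²)|_{(2, -3)} = sqrt(1441)

E = 36*u^2 + 1, F = 72*u*v, G = 144*v^2 + 1; EG − F² = 36*u^2 + 144*v^2 + 1; √(EG − F²) = sqrt(36*u^2 + 144*v^2 + 1). At the given point: sqrt(1441).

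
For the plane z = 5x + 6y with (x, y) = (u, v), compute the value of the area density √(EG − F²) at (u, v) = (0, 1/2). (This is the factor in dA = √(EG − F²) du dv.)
√(EG − F²)|_{(0, 1/2)} = sqrt(62)

E = 26, F = 30, G = 37, so EG − F² = 62. Taking the positive square root: √(EG − F²) = sqrt(62). At (u, v) = (0, 1/2): sqrt(62).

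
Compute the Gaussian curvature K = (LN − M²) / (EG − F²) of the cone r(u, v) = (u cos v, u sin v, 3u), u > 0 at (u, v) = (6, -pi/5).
K = 0

Coefficients of the first fundamental form: E = 10, F = 0, G = u^2.
Coefficients of the second fundamental form: L = 0, M = 0, N = 3*sqrt(10)*u^2/(10*Abs(u)).
Assemble K = (LN − M²)/(EG − F²) = 0. At (u, v) = (6, -pi/5): K = 0.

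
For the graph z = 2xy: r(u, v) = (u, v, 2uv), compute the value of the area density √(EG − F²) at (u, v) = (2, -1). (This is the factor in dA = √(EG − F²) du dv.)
√(EG − F²)|_{(2, -1)} = sqrt(21)

E = 4*v^2 + 1, F = 4*u*v, G = 4*u^2 + 1, so EG − F² = 4*u^2 + 4*v^2 + 1. Taking the positive square root: √(EG − F²) = sqrt(4*u^2 + 4*v^2 + 1). At (u, v) = (2, -1): sqrt(21).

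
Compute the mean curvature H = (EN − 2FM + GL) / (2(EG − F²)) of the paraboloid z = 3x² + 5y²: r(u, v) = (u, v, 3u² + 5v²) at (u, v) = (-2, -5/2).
H = 2603*sqrt(770)/592900

With E = 36*u^2 + 1, F = 60*u*v, G = 100*v^2 + 1, L = 6/sqrt(36*u^2 + 100*v^2 + 1), M = 0, N = 10/sqrt(36*u^2 + 100*v^2 + 1), assemble
  H = (EN − 2FM + GL) / (2(EG − F²)) = 4*(45*u^2 + 75*v^2 + 2)/(36*u^2 + 100*v^2 + 1)^(3/2).
At (u, v) = (-2, -5/2): H = 2603*sqrt(770)/592900.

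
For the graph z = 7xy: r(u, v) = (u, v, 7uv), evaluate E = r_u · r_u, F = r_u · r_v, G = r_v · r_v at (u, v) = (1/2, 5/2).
E = 1229/4;  F = 245/4;  G = 53/4

Partials: r_u = (1, 0, 7*v), r_v = (0, 1, 7*u). As functions of (u, v):
  E = r_u · r_u = 49*v^2 + 1,
  F = r_u · r_v = 49*u*v,
  G = r_v · r_v = 49*u^2 + 1.
Evaluating at (u, v) = (1/2, 5/2): E = 1229/4, F = 245/4, G = 53/4.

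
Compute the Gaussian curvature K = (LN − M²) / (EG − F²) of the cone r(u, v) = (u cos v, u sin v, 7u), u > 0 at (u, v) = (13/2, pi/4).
K = 0

Coefficients of the first fundamental form: E = 50, F = 0, G = u^2.
Coefficients of the second fundamental form: L = 0, M = 0, N = 7*sqrt(2)*u^2/(10*Abs(u)).
Assemble K = (LN − M²)/(EG − F²) = 0. At (u, v) = (13/2, pi/4): K = 0.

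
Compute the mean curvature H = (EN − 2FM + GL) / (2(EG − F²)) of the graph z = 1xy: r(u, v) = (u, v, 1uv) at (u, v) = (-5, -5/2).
H = -100*sqrt(129)/16641

With E = v^2 + 1, F = u*v, G = u^2 + 1, L = 0, M = 1/sqrt(u^2 + v^2 + 1), N = 0, assemble
  H = (EN − 2FM + GL) / (2(EG − F²)) = -u*v/(u^2 + v^2 + 1)^(3/2).
At (u, v) = (-5, -5/2): H = -100*sqrt(129)/16641.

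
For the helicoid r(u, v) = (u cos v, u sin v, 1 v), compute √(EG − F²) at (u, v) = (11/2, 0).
√(EG − F²)|_{(11/2, 0)} = 5*sqrt(5)/2

E = 1, F = 0, G = u^2 + 1; EG − F² = u^2 + 1; √(EG − F²) = sqrt(u^2 + 1). At the given point: 5*sqrt(5)/2.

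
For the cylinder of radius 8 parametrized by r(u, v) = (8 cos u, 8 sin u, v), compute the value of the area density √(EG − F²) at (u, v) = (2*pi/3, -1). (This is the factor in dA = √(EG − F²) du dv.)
√(EG − F²)|_{(2*pi/3, -1)} = 8

E = 64, F = 0, G = 1, so EG − F² = 64. Taking the positive square root: √(EG − F²) = 8. At (u, v) = (2*pi/3, -1): 8.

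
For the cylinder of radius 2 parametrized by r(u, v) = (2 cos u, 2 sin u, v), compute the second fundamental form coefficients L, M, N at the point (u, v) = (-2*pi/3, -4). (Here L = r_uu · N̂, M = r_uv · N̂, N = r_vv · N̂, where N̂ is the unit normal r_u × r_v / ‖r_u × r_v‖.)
L = -2;  M = 0;  N = 0

Compute the unit normal N̂(u, v) = (cos(u), sin(u), 0), and the second partials r_uu, r_uv, r_vv. Take dot products:
  L(u, v) = r_uu · N̂ = -2,
  M(u, v) = r_uv · N̂ = 0,
  N(u, v) = r_vv · N̂ = 0.
Evaluating at (u, v) = (-2*pi/3, -4):
  L = -2, M = 0, N = 0.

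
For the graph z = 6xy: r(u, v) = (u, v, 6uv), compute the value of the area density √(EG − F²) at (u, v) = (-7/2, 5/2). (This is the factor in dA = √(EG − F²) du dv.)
√(EG − F²)|_{(-7/2, 5/2)} = sqrt(667)

E = 36*v^2 + 1, F = 36*u*v, G = 36*u^2 + 1, so EG − F² = 36*u^2 + 36*v^2 + 1. Taking the positive square root: √(EG − F²) = sqrt(36*u^2 + 36*v^2 + 1). At (u, v) = (-7/2, 5/2): sqrt(667).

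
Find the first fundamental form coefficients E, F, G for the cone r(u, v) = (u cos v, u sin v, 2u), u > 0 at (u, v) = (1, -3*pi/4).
E = 5;  F = 0;  G = 1

Partials: r_u = (cos(v), sin(v), 2), r_v = (-u*sin(v), u*cos(v), 0). As functions of (u, v):
  E = r_u · r_u = 5,
  F = r_u · r_v = 0,
  G = r_v · r_v = u^2.
Evaluating at (u, v) = (1, -3*pi/4): E = 5, F = 0, G = 1.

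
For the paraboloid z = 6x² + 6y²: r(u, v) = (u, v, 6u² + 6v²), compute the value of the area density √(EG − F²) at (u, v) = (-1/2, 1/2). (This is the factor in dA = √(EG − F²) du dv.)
√(EG − F²)|_{(-1/2, 1/2)} = sqrt(73)

E = 144*u^2 + 1, F = 144*u*v, G = 144*v^2 + 1, so EG − F² = 144*u^2 + 144*v^2 + 1. Taking the positive square root: √(EG − F²) = sqrt(144*u^2 + 144*v^2 + 1). At (u, v) = (-1/2, 1/2): sqrt(73).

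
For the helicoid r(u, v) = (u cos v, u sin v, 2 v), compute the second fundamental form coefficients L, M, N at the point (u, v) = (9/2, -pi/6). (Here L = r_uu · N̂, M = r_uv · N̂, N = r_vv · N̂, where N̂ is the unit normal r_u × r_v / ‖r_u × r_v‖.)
L = 0;  M = -4*sqrt(97)/97;  N = 0

Compute the unit normal N̂(u, v) = (2*sin(v)/sqrt(u^2 + 4), -2*cos(v)/sqrt(u^2 + 4), u/sqrt(u^2 + 4)), and the second partials r_uu, r_uv, r_vv. Take dot products:
  L(u, v) = r_uu · N̂ = 0,
  M(u, v) = r_uv · N̂ = -2/sqrt(u^2 + 4),
  N(u, v) = r_vv · N̂ = 0.
Evaluating at (u, v) = (9/2, -pi/6):
  L = 0, M = -4*sqrt(97)/97, N = 0.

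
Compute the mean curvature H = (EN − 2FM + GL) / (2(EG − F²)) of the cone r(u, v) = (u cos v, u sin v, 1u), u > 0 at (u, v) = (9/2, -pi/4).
H = sqrt(2)/18

With E = 2, F = 0, G = u^2, L = 0, M = 0, N = sqrt(2)*u^2/(2*Abs(u)), assemble
  H = (EN − 2FM + GL) / (2(EG − F²)) = sqrt(2)/(4*Abs(u)).
At (u, v) = (9/2, -pi/4): H = sqrt(2)/18.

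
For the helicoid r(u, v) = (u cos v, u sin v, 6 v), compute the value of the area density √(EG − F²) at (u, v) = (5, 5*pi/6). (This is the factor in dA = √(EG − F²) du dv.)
√(EG − F²)|_{(5, 5*pi/6)} = sqrt(61)

E = 1, F = 0, G = u^2 + 36, so EG − F² = u^2 + 36. Taking the positive square root: √(EG − F²) = sqrt(u^2 + 36). At (u, v) = (5, 5*pi/6): sqrt(61).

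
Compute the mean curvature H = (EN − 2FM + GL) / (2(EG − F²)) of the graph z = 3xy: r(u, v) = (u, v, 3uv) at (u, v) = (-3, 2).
H = 81*sqrt(118)/6962

With E = 9*v^2 + 1, F = 9*u*v, G = 9*u^2 + 1, L = 0, M = 3/sqrt(9*u^2 + 9*v^2 + 1), N = 0, assemble
  H = (EN − 2FM + GL) / (2(EG − F²)) = -27*u*v/(9*u^2 + 9*v^2 + 1)^(3/2).
At (u, v) = (-3, 2): H = 81*sqrt(118)/6962.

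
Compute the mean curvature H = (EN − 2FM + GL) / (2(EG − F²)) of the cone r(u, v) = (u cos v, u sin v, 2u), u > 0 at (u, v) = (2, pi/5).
H = sqrt(5)/10

With E = 5, F = 0, G = u^2, L = 0, M = 0, N = 2*sqrt(5)*u^2/(5*Abs(u)), assemble
  H = (EN − 2FM + GL) / (2(EG − F²)) = sqrt(5)/(5*Abs(u)).
At (u, v) = (2, pi/5): H = sqrt(5)/10.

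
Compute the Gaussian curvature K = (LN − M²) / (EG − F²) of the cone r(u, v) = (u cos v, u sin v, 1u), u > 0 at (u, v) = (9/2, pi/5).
K = 0

Coefficients of the first fundamental form: E = 2, F = 0, G = u^2.
Coefficients of the second fundamental form: L = 0, M = 0, N = sqrt(2)*u^2/(2*Abs(u)).
Assemble K = (LN − M²)/(EG − F²) = 0. At (u, v) = (9/2, pi/5): K = 0.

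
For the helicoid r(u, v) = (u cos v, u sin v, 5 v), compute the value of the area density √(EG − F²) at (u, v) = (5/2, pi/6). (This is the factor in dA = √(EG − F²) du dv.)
√(EG − F²)|_{(5/2, pi/6)} = 5*sqrt(5)/2

E = 1, F = 0, G = u^2 + 25, so EG − F² = u^2 + 25. Taking the positive square root: √(EG − F²) = sqrt(u^2 + 25). At (u, v) = (5/2, pi/6): 5*sqrt(5)/2.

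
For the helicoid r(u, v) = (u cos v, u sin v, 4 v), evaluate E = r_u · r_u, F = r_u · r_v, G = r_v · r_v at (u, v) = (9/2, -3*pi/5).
E = 1;  F = 0;  G = 145/4

Partials: r_u = (cos(v), sin(v), 0), r_v = (-u*sin(v), u*cos(v), 4). As functions of (u, v):
  E = r_u · r_u = 1,
  F = r_u · r_v = 0,
  G = r_v · r_v = u^2 + 16.
Evaluating at (u, v) = (9/2, -3*pi/5): E = 1, F = 0, G = 145/4.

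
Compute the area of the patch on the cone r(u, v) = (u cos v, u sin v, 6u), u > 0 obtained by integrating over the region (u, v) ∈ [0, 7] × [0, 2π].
Area = 49*sqrt(37)*pi

Area = ∫∫ √(EG − F²) du dv with √(EG − F²) = sqrt(37)*Abs(u). Integrating over [0, 7] × [0, 2π] gives 49*sqrt(37)*pi.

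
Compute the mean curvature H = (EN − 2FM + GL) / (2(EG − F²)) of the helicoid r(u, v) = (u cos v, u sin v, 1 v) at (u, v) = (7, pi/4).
H = 0

With E = 1, F = 0, G = u^2 + 1, L = 0, M = -1/sqrt(u^2 + 1), N = 0, assemble
  H = (EN − 2FM + GL) / (2(EG − F²)) = 0.
At (u, v) = (7, pi/4): H = 0.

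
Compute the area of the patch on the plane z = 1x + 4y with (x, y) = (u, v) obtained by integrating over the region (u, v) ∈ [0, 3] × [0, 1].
Area = 9*sqrt(2)

Area = ∫∫ √(EG − F²) du dv with √(EG − F²) = 3*sqrt(2). Integrating over [0, 3] × [0, 1] gives 9*sqrt(2).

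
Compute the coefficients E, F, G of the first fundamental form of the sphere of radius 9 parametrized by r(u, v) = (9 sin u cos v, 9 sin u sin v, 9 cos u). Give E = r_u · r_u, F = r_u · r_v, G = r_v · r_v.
E = 81;  F = 0;  G = 81*sin(u)^2

Compute partials: r_u = (9*cos(u)*cos(v), 9*sin(v)*cos(u), -9*sin(u)), r_v = (-9*sin(u)*sin(v), 9*sin(u)*cos(v), 0). Then
  E = r_u · r_u = 81,
  F = r_u · r_v = 0,
  G = r_v · r_v = 81*sin(u)^2.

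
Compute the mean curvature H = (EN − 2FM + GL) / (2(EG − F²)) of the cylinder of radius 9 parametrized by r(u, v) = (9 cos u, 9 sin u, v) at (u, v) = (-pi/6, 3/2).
H = -1/18

With E = 81, F = 0, G = 1, L = -9, M = 0, N = 0, assemble
  H = (EN − 2FM + GL) / (2(EG − F²)) = -1/18.
At (u, v) = (-pi/6, 3/2): H = -1/18.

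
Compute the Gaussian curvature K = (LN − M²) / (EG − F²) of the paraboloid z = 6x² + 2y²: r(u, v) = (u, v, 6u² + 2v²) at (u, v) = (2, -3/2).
K = 48/375769

Coefficients of the first fundamental form: E = 144*u^2 + 1, F = 48*u*v, G = 16*v^2 + 1.
Coefficients of the second fundamental form: L = 12/sqrt(144*u^2 + 16*v^2 + 1), M = 0, N = 4/sqrt(144*u^2 + 16*v^2 + 1).
Assemble K = (LN − M²)/(EG − F²) = 48/(20736*u^4 + 4608*u^2*v^2 + 288*u^2 + 256*v^4 + 32*v^2 + 1). At (u, v) = (2, -3/2): K = 48/375769.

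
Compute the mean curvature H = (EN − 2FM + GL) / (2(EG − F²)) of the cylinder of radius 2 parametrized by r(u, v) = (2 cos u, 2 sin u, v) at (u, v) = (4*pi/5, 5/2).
H = -1/4

With E = 4, F = 0, G = 1, L = -2, M = 0, N = 0, assemble
  H = (EN − 2FM + GL) / (2(EG − F²)) = -1/4.
At (u, v) = (4*pi/5, 5/2): H = -1/4.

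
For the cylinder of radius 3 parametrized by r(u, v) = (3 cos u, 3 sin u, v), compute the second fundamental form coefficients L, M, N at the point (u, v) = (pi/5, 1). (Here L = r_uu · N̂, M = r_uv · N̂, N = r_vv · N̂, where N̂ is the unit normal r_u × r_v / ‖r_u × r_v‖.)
L = -3;  M = 0;  N = 0

Compute the unit normal N̂(u, v) = (cos(u), sin(u), 0), and the second partials r_uu, r_uv, r_vv. Take dot products:
  L(u, v) = r_uu · N̂ = -3,
  M(u, v) = r_uv · N̂ = 0,
  N(u, v) = r_vv · N̂ = 0.
Evaluating at (u, v) = (pi/5, 1):
  L = -3, M = 0, N = 0.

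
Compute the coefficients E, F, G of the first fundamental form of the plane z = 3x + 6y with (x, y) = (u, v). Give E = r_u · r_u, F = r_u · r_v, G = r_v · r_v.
E = 10;  F = 18;  G = 37

Compute partials: r_u = (1, 0, 3), r_v = (0, 1, 6). Then
  E = r_u · r_u = 10,
  F = r_u · r_v = 18,
  G = r_v · r_v = 37.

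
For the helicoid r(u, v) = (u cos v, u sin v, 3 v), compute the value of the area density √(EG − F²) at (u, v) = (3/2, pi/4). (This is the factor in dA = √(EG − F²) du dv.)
√(EG − F²)|_{(3/2, pi/4)} = 3*sqrt(5)/2

E = 1, F = 0, G = u^2 + 9, so EG − F² = u^2 + 9. Taking the positive square root: √(EG − F²) = sqrt(u^2 + 9). At (u, v) = (3/2, pi/4): 3*sqrt(5)/2.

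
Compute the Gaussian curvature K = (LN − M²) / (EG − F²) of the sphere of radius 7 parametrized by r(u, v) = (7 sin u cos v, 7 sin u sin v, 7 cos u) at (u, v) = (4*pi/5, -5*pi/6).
K = 1/49

Coefficients of the first fundamental form: E = 49, F = 0, G = 49*sin(u)^2.
Coefficients of the second fundamental form: L = -7*sin(u)/Abs(sin(u)), M = 0, N = -7*sin(u)^3/Abs(sin(u)).
Assemble K = (LN − M²)/(EG − F²) = 1/49. At (u, v) = (4*pi/5, -5*pi/6): K = 1/49.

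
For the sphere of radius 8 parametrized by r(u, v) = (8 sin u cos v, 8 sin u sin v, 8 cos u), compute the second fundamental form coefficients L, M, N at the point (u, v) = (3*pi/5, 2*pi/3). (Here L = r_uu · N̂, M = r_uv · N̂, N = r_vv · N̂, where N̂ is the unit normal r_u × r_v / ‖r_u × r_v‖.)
L = -8;  M = 0;  N = -5 - sqrt(5)

Compute the unit normal N̂(u, v) = (sin(u)^2*cos(v)/Abs(sin(u)), sin(u)^2*sin(v)/Abs(sin(u)), sin(2*u)/(2*Abs(sin(u)))), and the second partials r_uu, r_uv, r_vv. Take dot products:
  L(u, v) = r_uu · N̂ = -8*sin(u)/Abs(sin(u)),
  M(u, v) = r_uv · N̂ = 0,
  N(u, v) = r_vv · N̂ = -8*sin(u)^3/Abs(sin(u)).
Evaluating at (u, v) = (3*pi/5, 2*pi/3):
  L = -8, M = 0, N = -5 - sqrt(5).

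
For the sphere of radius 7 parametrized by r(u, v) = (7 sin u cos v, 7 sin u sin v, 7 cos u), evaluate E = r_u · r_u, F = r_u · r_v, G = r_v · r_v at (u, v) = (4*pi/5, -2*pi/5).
E = 49;  F = 0;  G = 245/8 - 49*sqrt(5)/8

Partials: r_u = (7*cos(u)*cos(v), 7*sin(v)*cos(u), -7*sin(u)), r_v = (-7*sin(u)*sin(v), 7*sin(u)*cos(v), 0). As functions of (u, v):
  E = r_u · r_u = 49,
  F = r_u · r_v = 0,
  G = r_v · r_v = 49*sin(u)^2.
Evaluating at (u, v) = (4*pi/5, -2*pi/5): E = 49, F = 0, G = 245/8 - 49*sqrt(5)/8.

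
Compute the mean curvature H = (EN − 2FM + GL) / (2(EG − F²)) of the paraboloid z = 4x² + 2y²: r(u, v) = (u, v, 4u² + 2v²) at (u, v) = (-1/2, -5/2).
H = 146*sqrt(13)/1521

With E = 64*u^2 + 1, F = 32*u*v, G = 16*v^2 + 1, L = 8/sqrt(64*u^2 + 16*v^2 + 1), M = 0, N = 4/sqrt(64*u^2 + 16*v^2 + 1), assemble
  H = (EN − 2FM + GL) / (2(EG − F²)) = 2*(64*u^2 + 32*v^2 + 3)/(64*u^2 + 16*v^2 + 1)^(3/2).
At (u, v) = (-1/2, -5/2): H = 146*sqrt(13)/1521.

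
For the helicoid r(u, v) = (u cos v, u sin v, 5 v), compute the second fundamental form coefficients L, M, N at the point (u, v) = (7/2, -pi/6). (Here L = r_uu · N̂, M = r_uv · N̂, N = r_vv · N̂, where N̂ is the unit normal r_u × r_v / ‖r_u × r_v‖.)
L = 0;  M = -10*sqrt(149)/149;  N = 0

Compute the unit normal N̂(u, v) = (5*sin(v)/sqrt(u^2 + 25), -5*cos(v)/sqrt(u^2 + 25), u/sqrt(u^2 + 25)), and the second partials r_uu, r_uv, r_vv. Take dot products:
  L(u, v) = r_uu · N̂ = 0,
  M(u, v) = r_uv · N̂ = -5/sqrt(u^2 + 25),
  N(u, v) = r_vv · N̂ = 0.
Evaluating at (u, v) = (7/2, -pi/6):
  L = 0, M = -10*sqrt(149)/149, N = 0.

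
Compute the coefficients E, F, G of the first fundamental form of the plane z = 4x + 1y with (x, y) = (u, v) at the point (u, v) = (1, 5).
E = 17;  F = 4;  G = 2

Partials: r_u = (1, 0, 4), r_v = (0, 1, 1). As functions of (u, v):
  E = r_u · r_u = 17,
  F = r_u · r_v = 4,
  G = r_v · r_v = 2.
Evaluating at (u, v) = (1, 5): E = 17, F = 4, G = 2.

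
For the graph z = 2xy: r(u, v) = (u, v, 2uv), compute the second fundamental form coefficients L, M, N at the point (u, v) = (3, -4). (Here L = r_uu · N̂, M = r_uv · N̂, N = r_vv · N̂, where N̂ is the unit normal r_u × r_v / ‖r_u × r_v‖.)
L = 0;  M = 2*sqrt(101)/101;  N = 0

Compute the unit normal N̂(u, v) = (-2*v/sqrt(4*u^2 + 4*v^2 + 1), -2*u/sqrt(4*u^2 + 4*v^2 + 1), 1/sqrt(4*u^2 + 4*v^2 + 1)), and the second partials r_uu, r_uv, r_vv. Take dot products:
  L(u, v) = r_uu · N̂ = 0,
  M(u, v) = r_uv · N̂ = 2/sqrt(4*u^2 + 4*v^2 + 1),
  N(u, v) = r_vv · N̂ = 0.
Evaluating at (u, v) = (3, -4):
  L = 0, M = 2*sqrt(101)/101, N = 0.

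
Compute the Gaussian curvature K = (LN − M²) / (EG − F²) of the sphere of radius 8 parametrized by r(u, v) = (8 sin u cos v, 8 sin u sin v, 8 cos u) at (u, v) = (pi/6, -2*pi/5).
K = 1/64

Coefficients of the first fundamental form: E = 64, F = 0, G = 64*sin(u)^2.
Coefficients of the second fundamental form: L = -8*sin(u)/Abs(sin(u)), M = 0, N = -8*sin(u)^3/Abs(sin(u)).
Assemble K = (LN − M²)/(EG − F²) = 1/64. At (u, v) = (pi/6, -2*pi/5): K = 1/64.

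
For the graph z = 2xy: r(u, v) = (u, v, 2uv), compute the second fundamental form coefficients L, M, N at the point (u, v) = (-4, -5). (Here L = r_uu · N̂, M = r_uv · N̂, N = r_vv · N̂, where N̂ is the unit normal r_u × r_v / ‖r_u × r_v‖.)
L = 0;  M = 2*sqrt(165)/165;  N = 0

Compute the unit normal N̂(u, v) = (-2*v/sqrt(4*u^2 + 4*v^2 + 1), -2*u/sqrt(4*u^2 + 4*v^2 + 1), 1/sqrt(4*u^2 + 4*v^2 + 1)), and the second partials r_uu, r_uv, r_vv. Take dot products:
  L(u, v) = r_uu · N̂ = 0,
  M(u, v) = r_uv · N̂ = 2/sqrt(4*u^2 + 4*v^2 + 1),
  N(u, v) = r_vv · N̂ = 0.
Evaluating at (u, v) = (-4, -5):
  L = 0, M = 2*sqrt(165)/165, N = 0.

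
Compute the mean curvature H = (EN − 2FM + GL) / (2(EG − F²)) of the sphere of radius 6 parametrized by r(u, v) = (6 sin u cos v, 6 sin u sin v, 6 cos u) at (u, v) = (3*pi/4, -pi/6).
H = -1/6

With E = 36, F = 0, G = 36*sin(u)^2, L = -6*sin(u)/Abs(sin(u)), M = 0, N = -6*sin(u)^3/Abs(sin(u)), assemble
  H = (EN − 2FM + GL) / (2(EG − F²)) = -sin(u)/(6*Abs(sin(u))).
At (u, v) = (3*pi/4, -pi/6): H = -1/6.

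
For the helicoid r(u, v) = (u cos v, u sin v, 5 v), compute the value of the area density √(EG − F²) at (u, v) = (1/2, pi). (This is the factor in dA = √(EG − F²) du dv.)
√(EG − F²)|_{(1/2, pi)} = sqrt(101)/2

E = 1, F = 0, G = u^2 + 25, so EG − F² = u^2 + 25. Taking the positive square root: √(EG − F²) = sqrt(u^2 + 25). At (u, v) = (1/2, pi): sqrt(101)/2.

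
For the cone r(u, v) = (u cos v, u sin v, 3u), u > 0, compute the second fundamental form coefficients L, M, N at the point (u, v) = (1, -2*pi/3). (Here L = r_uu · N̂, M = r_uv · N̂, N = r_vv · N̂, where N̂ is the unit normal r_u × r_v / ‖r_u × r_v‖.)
L = 0;  M = 0;  N = 3*sqrt(10)/10

Compute the unit normal N̂(u, v) = (-3*sqrt(10)*u*cos(v)/(10*Abs(u)), -3*sqrt(10)*u*sin(v)/(10*Abs(u)), sqrt(10)*u/(10*Abs(u))), and the second partials r_uu, r_uv, r_vv. Take dot products:
  L(u, v) = r_uu · N̂ = 0,
  M(u, v) = r_uv · N̂ = 0,
  N(u, v) = r_vv · N̂ = 3*sqrt(10)*u^2/(10*Abs(u)).
Evaluating at (u, v) = (1, -2*pi/3):
  L = 0, M = 0, N = 3*sqrt(10)/10.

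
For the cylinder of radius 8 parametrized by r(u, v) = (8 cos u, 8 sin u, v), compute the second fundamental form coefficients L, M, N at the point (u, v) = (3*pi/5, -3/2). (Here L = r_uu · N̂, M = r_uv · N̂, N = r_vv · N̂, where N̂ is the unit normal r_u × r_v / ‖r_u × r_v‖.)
L = -8;  M = 0;  N = 0

Compute the unit normal N̂(u, v) = (cos(u), sin(u), 0), and the second partials r_uu, r_uv, r_vv. Take dot products:
  L(u, v) = r_uu · N̂ = -8,
  M(u, v) = r_uv · N̂ = 0,
  N(u, v) = r_vv · N̂ = 0.
Evaluating at (u, v) = (3*pi/5, -3/2):
  L = -8, M = 0, N = 0.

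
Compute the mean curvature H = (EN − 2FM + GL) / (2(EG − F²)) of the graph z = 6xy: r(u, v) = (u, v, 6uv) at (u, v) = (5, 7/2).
H = -945*sqrt(1342)/450241

With E = 36*v^2 + 1, F = 36*u*v, G = 36*u^2 + 1, L = 0, M = 6/sqrt(36*u^2 + 36*v^2 + 1), N = 0, assemble
  H = (EN − 2FM + GL) / (2(EG − F²)) = -216*u*v/(36*u^2 + 36*v^2 + 1)^(3/2).
At (u, v) = (5, 7/2): H = -945*sqrt(1342)/450241.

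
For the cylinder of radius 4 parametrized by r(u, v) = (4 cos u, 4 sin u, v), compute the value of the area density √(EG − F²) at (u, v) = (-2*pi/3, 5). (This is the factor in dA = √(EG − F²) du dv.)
√(EG − F²)|_{(-2*pi/3, 5)} = 4

E = 16, F = 0, G = 1, so EG − F² = 16. Taking the positive square root: √(EG − F²) = 4. At (u, v) = (-2*pi/3, 5): 4.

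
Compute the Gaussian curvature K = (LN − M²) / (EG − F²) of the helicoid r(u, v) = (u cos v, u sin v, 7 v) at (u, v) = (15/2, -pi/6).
K = -784/177241

Coefficients of the first fundamental form: E = 1, F = 0, G = u^2 + 49.
Coefficients of the second fundamental form: L = 0, M = -7/sqrt(u^2 + 49), N = 0.
Assemble K = (LN − M²)/(EG − F²) = -49/(u^2 + 49)^2. At (u, v) = (15/2, -pi/6): K = -784/177241.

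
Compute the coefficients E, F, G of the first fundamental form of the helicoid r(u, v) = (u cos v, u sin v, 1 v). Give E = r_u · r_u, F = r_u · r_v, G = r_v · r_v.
E = 1;  F = 0;  G = u^2 + 1

Compute partials: r_u = (cos(v), sin(v), 0), r_v = (-u*sin(v), u*cos(v), 1). Then
  E = r_u · r_u = 1,
  F = r_u · r_v = 0,
  G = r_v · r_v = u^2 + 1.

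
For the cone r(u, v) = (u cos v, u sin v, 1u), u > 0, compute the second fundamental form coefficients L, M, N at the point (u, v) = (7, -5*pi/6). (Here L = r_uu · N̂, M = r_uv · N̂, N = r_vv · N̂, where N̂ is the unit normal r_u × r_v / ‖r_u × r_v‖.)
L = 0;  M = 0;  N = 7*sqrt(2)/2

Compute the unit normal N̂(u, v) = (-sqrt(2)*u*cos(v)/(2*Abs(u)), -sqrt(2)*u*sin(v)/(2*Abs(u)), sqrt(2)*u/(2*Abs(u))), and the second partials r_uu, r_uv, r_vv. Take dot products:
  L(u, v) = r_uu · N̂ = 0,
  M(u, v) = r_uv · N̂ = 0,
  N(u, v) = r_vv · N̂ = sqrt(2)*u^2/(2*Abs(u)).
Evaluating at (u, v) = (7, -5*pi/6):
  L = 0, M = 0, N = 7*sqrt(2)/2.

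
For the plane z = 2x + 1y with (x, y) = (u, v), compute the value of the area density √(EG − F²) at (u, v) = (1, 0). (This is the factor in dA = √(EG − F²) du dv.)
√(EG − F²)|_{(1, 0)} = sqrt(6)

E = 5, F = 2, G = 2, so EG − F² = 6. Taking the positive square root: √(EG − F²) = sqrt(6). At (u, v) = (1, 0): sqrt(6).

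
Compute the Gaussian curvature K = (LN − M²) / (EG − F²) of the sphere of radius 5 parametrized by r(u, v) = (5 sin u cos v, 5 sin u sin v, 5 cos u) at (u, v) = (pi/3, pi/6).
K = 1/25

Coefficients of the first fundamental form: E = 25, F = 0, G = 25*sin(u)^2.
Coefficients of the second fundamental form: L = -5*sin(u)/Abs(sin(u)), M = 0, N = -5*sin(u)^3/Abs(sin(u)).
Assemble K = (LN − M²)/(EG − F²) = 1/25. At (u, v) = (pi/3, pi/6): K = 1/25.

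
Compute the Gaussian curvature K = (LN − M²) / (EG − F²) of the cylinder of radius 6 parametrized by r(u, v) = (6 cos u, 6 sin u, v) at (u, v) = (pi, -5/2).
K = 0

Coefficients of the first fundamental form: E = 36, F = 0, G = 1.
Coefficients of the second fundamental form: L = -6, M = 0, N = 0.
Assemble K = (LN − M²)/(EG − F²) = 0. At (u, v) = (pi, -5/2): K = 0.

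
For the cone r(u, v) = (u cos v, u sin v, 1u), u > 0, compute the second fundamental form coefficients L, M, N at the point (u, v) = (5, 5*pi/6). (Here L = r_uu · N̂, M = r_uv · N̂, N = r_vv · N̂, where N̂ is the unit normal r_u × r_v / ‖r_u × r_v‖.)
L = 0;  M = 0;  N = 5*sqrt(2)/2

Compute the unit normal N̂(u, v) = (-sqrt(2)*u*cos(v)/(2*Abs(u)), -sqrt(2)*u*sin(v)/(2*Abs(u)), sqrt(2)*u/(2*Abs(u))), and the second partials r_uu, r_uv, r_vv. Take dot products:
  L(u, v) = r_uu · N̂ = 0,
  M(u, v) = r_uv · N̂ = 0,
  N(u, v) = r_vv · N̂ = sqrt(2)*u^2/(2*Abs(u)).
Evaluating at (u, v) = (5, 5*pi/6):
  L = 0, M = 0, N = 5*sqrt(2)/2.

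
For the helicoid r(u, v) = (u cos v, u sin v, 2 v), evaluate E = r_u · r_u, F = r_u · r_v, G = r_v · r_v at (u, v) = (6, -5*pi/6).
E = 1;  F = 0;  G = 40

Partials: r_u = (cos(v), sin(v), 0), r_v = (-u*sin(v), u*cos(v), 2). As functions of (u, v):
  E = r_u · r_u = 1,
  F = r_u · r_v = 0,
  G = r_v · r_v = u^2 + 4.
Evaluating at (u, v) = (6, -5*pi/6): E = 1, F = 0, G = 40.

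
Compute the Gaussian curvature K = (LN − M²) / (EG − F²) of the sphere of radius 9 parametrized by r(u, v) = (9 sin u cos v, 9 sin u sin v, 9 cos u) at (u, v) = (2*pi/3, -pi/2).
K = 1/81

Coefficients of the first fundamental form: E = 81, F = 0, G = 81*sin(u)^2.
Coefficients of the second fundamental form: L = -9*sin(u)/Abs(sin(u)), M = 0, N = -9*sin(u)^3/Abs(sin(u)).
Assemble K = (LN − M²)/(EG − F²) = 1/81. At (u, v) = (2*pi/3, -pi/2): K = 1/81.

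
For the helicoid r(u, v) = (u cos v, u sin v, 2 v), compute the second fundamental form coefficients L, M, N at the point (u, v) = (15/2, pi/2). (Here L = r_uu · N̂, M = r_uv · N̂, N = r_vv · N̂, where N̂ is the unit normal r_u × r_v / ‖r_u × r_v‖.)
L = 0;  M = -4*sqrt(241)/241;  N = 0

Compute the unit normal N̂(u, v) = (2*sin(v)/sqrt(u^2 + 4), -2*cos(v)/sqrt(u^2 + 4), u/sqrt(u^2 + 4)), and the second partials r_uu, r_uv, r_vv. Take dot products:
  L(u, v) = r_uu · N̂ = 0,
  M(u, v) = r_uv · N̂ = -2/sqrt(u^2 + 4),
  N(u, v) = r_vv · N̂ = 0.
Evaluating at (u, v) = (15/2, pi/2):
  L = 0, M = -4*sqrt(241)/241, N = 0.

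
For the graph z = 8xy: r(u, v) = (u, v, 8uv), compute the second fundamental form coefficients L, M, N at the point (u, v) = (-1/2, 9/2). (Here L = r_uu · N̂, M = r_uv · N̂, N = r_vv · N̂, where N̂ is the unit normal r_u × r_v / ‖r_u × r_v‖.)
L = 0;  M = 8*sqrt(1313)/1313;  N = 0

Compute the unit normal N̂(u, v) = (-8*v/sqrt(64*u^2 + 64*v^2 + 1), -8*u/sqrt(64*u^2 + 64*v^2 + 1), 1/sqrt(64*u^2 + 64*v^2 + 1)), and the second partials r_uu, r_uv, r_vv. Take dot products:
  L(u, v) = r_uu · N̂ = 0,
  M(u, v) = r_uv · N̂ = 8/sqrt(64*u^2 + 64*v^2 + 1),
  N(u, v) = r_vv · N̂ = 0.
Evaluating at (u, v) = (-1/2, 9/2):
  L = 0, M = 8*sqrt(1313)/1313, N = 0.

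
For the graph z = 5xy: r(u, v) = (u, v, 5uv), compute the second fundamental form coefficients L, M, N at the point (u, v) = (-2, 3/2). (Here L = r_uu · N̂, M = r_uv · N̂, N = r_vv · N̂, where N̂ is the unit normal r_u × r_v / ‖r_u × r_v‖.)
L = 0;  M = 10*sqrt(629)/629;  N = 0

Compute the unit normal N̂(u, v) = (-5*v/sqrt(25*u^2 + 25*v^2 + 1), -5*u/sqrt(25*u^2 + 25*v^2 + 1), 1/sqrt(25*u^2 + 25*v^2 + 1)), and the second partials r_uu, r_uv, r_vv. Take dot products:
  L(u, v) = r_uu · N̂ = 0,
  M(u, v) = r_uv · N̂ = 5/sqrt(25*u^2 + 25*v^2 + 1),
  N(u, v) = r_vv · N̂ = 0.
Evaluating at (u, v) = (-2, 3/2):
  L = 0, M = 10*sqrt(629)/629, N = 0.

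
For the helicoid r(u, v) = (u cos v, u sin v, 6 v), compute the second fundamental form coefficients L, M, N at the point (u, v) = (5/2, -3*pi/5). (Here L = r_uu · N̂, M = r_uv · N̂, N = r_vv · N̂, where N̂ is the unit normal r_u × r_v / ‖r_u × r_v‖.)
L = 0;  M = -12/13;  N = 0

Compute the unit normal N̂(u, v) = (6*sin(v)/sqrt(u^2 + 36), -6*cos(v)/sqrt(u^2 + 36), u/sqrt(u^2 + 36)), and the second partials r_uu, r_uv, r_vv. Take dot products:
  L(u, v) = r_uu · N̂ = 0,
  M(u, v) = r_uv · N̂ = -6/sqrt(u^2 + 36),
  N(u, v) = r_vv · N̂ = 0.
Evaluating at (u, v) = (5/2, -3*pi/5):
  L = 0, M = -12/13, N = 0.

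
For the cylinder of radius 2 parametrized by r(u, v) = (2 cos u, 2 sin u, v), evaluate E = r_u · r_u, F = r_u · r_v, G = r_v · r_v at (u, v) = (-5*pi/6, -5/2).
E = 4;  F = 0;  G = 1

Partials: r_u = (-2*sin(u), 2*cos(u), 0), r_v = (0, 0, 1). As functions of (u, v):
  E = r_u · r_u = 4,
  F = r_u · r_v = 0,
  G = r_v · r_v = 1.
Evaluating at (u, v) = (-5*pi/6, -5/2): E = 4, F = 0, G = 1.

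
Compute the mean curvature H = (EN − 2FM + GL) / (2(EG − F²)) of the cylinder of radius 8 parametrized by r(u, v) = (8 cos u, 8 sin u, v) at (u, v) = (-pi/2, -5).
H = -1/16

With E = 64, F = 0, G = 1, L = -8, M = 0, N = 0, assemble
  H = (EN − 2FM + GL) / (2(EG − F²)) = -1/16.
At (u, v) = (-pi/2, -5): H = -1/16.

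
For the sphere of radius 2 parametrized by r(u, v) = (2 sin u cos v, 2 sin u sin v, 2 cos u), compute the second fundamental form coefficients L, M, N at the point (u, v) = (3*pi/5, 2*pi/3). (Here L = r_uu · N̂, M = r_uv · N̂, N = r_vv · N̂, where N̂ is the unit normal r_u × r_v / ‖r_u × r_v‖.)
L = -2;  M = 0;  N = -5/4 - sqrt(5)/4

Compute the unit normal N̂(u, v) = (sin(u)^2*cos(v)/Abs(sin(u)), sin(u)^2*sin(v)/Abs(sin(u)), sin(2*u)/(2*Abs(sin(u)))), and the second partials r_uu, r_uv, r_vv. Take dot products:
  L(u, v) = r_uu · N̂ = -2*sin(u)/Abs(sin(u)),
  M(u, v) = r_uv · N̂ = 0,
  N(u, v) = r_vv · N̂ = -2*sin(u)^3/Abs(sin(u)).
Evaluating at (u, v) = (3*pi/5, 2*pi/3):
  L = -2, M = 0, N = -5/4 - sqrt(5)/4.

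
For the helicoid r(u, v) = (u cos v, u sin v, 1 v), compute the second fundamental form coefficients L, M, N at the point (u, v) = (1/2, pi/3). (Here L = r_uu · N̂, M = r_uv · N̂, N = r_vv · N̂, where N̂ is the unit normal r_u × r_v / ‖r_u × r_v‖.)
L = 0;  M = -2*sqrt(5)/5;  N = 0

Compute the unit normal N̂(u, v) = (sin(v)/sqrt(u^2 + 1), -cos(v)/sqrt(u^2 + 1), u/sqrt(u^2 + 1)), and the second partials r_uu, r_uv, r_vv. Take dot products:
  L(u, v) = r_uu · N̂ = 0,
  M(u, v) = r_uv · N̂ = -1/sqrt(u^2 + 1),
  N(u, v) = r_vv · N̂ = 0.
Evaluating at (u, v) = (1/2, pi/3):
  L = 0, M = -2*sqrt(5)/5, N = 0.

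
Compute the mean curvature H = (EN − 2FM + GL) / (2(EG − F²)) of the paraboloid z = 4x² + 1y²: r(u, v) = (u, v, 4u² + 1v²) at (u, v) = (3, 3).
H = 725*sqrt(613)/375769

With E = 64*u^2 + 1, F = 16*u*v, G = 4*v^2 + 1, L = 8/sqrt(64*u^2 + 4*v^2 + 1), M = 0, N = 2/sqrt(64*u^2 + 4*v^2 + 1), assemble
  H = (EN − 2FM + GL) / (2(EG − F²)) = (64*u^2 + 16*v^2 + 5)/(64*u^2 + 4*v^2 + 1)^(3/2).
At (u, v) = (3, 3): H = 725*sqrt(613)/375769.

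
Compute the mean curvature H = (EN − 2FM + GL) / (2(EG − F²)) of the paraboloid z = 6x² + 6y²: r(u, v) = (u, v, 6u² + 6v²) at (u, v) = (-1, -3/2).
H = 2820*sqrt(469)/219961

With E = 144*u^2 + 1, F = 144*u*v, G = 144*v^2 + 1, L = 12/sqrt(144*u^2 + 144*v^2 + 1), M = 0, N = 12/sqrt(144*u^2 + 144*v^2 + 1), assemble
  H = (EN − 2FM + GL) / (2(EG − F²)) = 12*(72*u^2 + 72*v^2 + 1)/(144*u^2 + 144*v^2 + 1)^(3/2).
At (u, v) = (-1, -3/2): H = 2820*sqrt(469)/219961.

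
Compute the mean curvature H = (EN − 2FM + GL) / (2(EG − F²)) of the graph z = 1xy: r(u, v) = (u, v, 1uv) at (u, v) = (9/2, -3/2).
H = 27*sqrt(94)/4418

With E = v^2 + 1, F = u*v, G = u^2 + 1, L = 0, M = 1/sqrt(u^2 + v^2 + 1), N = 0, assemble
  H = (EN − 2FM + GL) / (2(EG − F²)) = -u*v/(u^2 + v^2 + 1)^(3/2).
At (u, v) = (9/2, -3/2): H = 27*sqrt(94)/4418.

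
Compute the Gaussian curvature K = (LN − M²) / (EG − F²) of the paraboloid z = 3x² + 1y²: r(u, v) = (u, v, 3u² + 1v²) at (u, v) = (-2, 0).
K = 12/21025

Coefficients of the first fundamental form: E = 36*u^2 + 1, F = 12*u*v, G = 4*v^2 + 1.
Coefficients of the second fundamental form: L = 6/sqrt(36*u^2 + 4*v^2 + 1), M = 0, N = 2/sqrt(36*u^2 + 4*v^2 + 1).
Assemble K = (LN − M²)/(EG − F²) = 12/(1296*u^4 + 288*u^2*v^2 + 72*u^2 + 16*v^4 + 8*v^2 + 1). At (u, v) = (-2, 0): K = 12/21025.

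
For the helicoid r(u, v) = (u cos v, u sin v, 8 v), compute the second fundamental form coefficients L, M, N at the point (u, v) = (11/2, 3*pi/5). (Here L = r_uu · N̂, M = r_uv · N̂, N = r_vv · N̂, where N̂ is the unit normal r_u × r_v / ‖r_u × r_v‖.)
L = 0;  M = -16*sqrt(377)/377;  N = 0

Compute the unit normal N̂(u, v) = (8*sin(v)/sqrt(u^2 + 64), -8*cos(v)/sqrt(u^2 + 64), u/sqrt(u^2 + 64)), and the second partials r_uu, r_uv, r_vv. Take dot products:
  L(u, v) = r_uu · N̂ = 0,
  M(u, v) = r_uv · N̂ = -8/sqrt(u^2 + 64),
  N(u, v) = r_vv · N̂ = 0.
Evaluating at (u, v) = (11/2, 3*pi/5):
  L = 0, M = -16*sqrt(377)/377, N = 0.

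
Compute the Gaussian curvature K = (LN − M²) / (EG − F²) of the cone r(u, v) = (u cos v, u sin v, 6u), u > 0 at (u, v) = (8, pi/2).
K = 0

Coefficients of the first fundamental form: E = 37, F = 0, G = u^2.
Coefficients of the second fundamental form: L = 0, M = 0, N = 6*sqrt(37)*u^2/(37*Abs(u)).
Assemble K = (LN − M²)/(EG − F²) = 0. At (u, v) = (8, pi/2): K = 0.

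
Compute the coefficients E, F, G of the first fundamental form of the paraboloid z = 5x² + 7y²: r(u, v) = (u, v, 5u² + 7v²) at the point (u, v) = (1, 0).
E = 101;  F = 0;  G = 1

Partials: r_u = (1, 0, 10*u), r_v = (0, 1, 14*v). As functions of (u, v):
  E = r_u · r_u = 100*u^2 + 1,
  F = r_u · r_v = 140*u*v,
  G = r_v · r_v = 196*v^2 + 1.
Evaluating at (u, v) = (1, 0): E = 101, F = 0, G = 1.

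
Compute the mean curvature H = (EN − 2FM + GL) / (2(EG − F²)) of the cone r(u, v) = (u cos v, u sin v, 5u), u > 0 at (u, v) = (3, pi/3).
H = 5*sqrt(26)/156

With E = 26, F = 0, G = u^2, L = 0, M = 0, N = 5*sqrt(26)*u^2/(26*Abs(u)), assemble
  H = (EN − 2FM + GL) / (2(EG − F²)) = 5*sqrt(26)/(52*Abs(u)).
At (u, v) = (3, pi/3): H = 5*sqrt(26)/156.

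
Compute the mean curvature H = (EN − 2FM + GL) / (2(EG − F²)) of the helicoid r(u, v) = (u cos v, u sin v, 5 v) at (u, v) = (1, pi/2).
H = 0

With E = 1, F = 0, G = u^2 + 25, L = 0, M = -5/sqrt(u^2 + 25), N = 0, assemble
  H = (EN − 2FM + GL) / (2(EG − F²)) = 0.
At (u, v) = (1, pi/2): H = 0.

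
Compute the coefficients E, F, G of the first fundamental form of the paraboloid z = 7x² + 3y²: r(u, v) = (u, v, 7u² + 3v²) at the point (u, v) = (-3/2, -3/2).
E = 442;  F = 189;  G = 82

Partials: r_u = (1, 0, 14*u), r_v = (0, 1, 6*v). As functions of (u, v):
  E = r_u · r_u = 196*u^2 + 1,
  F = r_u · r_v = 84*u*v,
  G = r_v · r_v = 36*v^2 + 1.
Evaluating at (u, v) = (-3/2, -3/2): E = 442, F = 189, G = 82.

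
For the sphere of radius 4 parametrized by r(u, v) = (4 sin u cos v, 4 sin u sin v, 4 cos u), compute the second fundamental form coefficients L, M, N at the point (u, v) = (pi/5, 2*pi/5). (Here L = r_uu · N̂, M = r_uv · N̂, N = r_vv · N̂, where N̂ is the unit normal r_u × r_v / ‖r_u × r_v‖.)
L = -4;  M = 0;  N = -5/2 + sqrt(5)/2

Compute the unit normal N̂(u, v) = (sin(u)^2*cos(v)/Abs(sin(u)), sin(u)^2*sin(v)/Abs(sin(u)), sin(2*u)/(2*Abs(sin(u)))), and the second partials r_uu, r_uv, r_vv. Take dot products:
  L(u, v) = r_uu · N̂ = -4*sin(u)/Abs(sin(u)),
  M(u, v) = r_uv · N̂ = 0,
  N(u, v) = r_vv · N̂ = -4*sin(u)^3/Abs(sin(u)).
Evaluating at (u, v) = (pi/5, 2*pi/5):
  L = -4, M = 0, N = -5/2 + sqrt(5)/2.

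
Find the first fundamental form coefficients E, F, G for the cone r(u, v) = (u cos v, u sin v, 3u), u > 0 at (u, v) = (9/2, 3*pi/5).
E = 10;  F = 0;  G = 81/4

Partials: r_u = (cos(v), sin(v), 3), r_v = (-u*sin(v), u*cos(v), 0). As functions of (u, v):
  E = r_u · r_u = 10,
  F = r_u · r_v = 0,
  G = r_v · r_v = u^2.
Evaluating at (u, v) = (9/2, 3*pi/5): E = 10, F = 0, G = 81/4.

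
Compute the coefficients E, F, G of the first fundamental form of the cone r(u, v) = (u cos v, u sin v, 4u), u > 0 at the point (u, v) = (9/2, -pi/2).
E = 17;  F = 0;  G = 81/4

Partials: r_u = (cos(v), sin(v), 4), r_v = (-u*sin(v), u*cos(v), 0). As functions of (u, v):
  E = r_u · r_u = 17,
  F = r_u · r_v = 0,
  G = r_v · r_v = u^2.
Evaluating at (u, v) = (9/2, -pi/2): E = 17, F = 0, G = 81/4.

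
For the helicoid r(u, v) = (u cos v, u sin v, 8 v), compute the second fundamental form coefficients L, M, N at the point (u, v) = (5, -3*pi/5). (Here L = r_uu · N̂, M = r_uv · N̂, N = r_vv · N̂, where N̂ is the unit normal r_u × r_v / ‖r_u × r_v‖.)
L = 0;  M = -8*sqrt(89)/89;  N = 0

Compute the unit normal N̂(u, v) = (8*sin(v)/sqrt(u^2 + 64), -8*cos(v)/sqrt(u^2 + 64), u/sqrt(u^2 + 64)), and the second partials r_uu, r_uv, r_vv. Take dot products:
  L(u, v) = r_uu · N̂ = 0,
  M(u, v) = r_uv · N̂ = -8/sqrt(u^2 + 64),
  N(u, v) = r_vv · N̂ = 0.
Evaluating at (u, v) = (5, -3*pi/5):
  L = 0, M = -8*sqrt(89)/89, N = 0.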